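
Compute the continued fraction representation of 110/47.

[2; 2, 1, 15]

Run the Euclidean algorithm on 110 and 47; the successive quotients are the partial quotients a_0, a_1, ... (each step inverts the fractional part left over by the previous one):
  110 = 2*47 + 16, so a_0 = 2.
  47 = 2*16 + 15, so a_1 = 2.
  16 = 1*15 + 1, so a_2 = 1.
  15 = 15*1 + 0, so a_3 = 15.
The remainder reaches 0 after 4 divisions, so the expansion has 4 partial quotients, read off in order.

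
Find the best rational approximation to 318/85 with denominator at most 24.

Expand x = 318/85 as a continued fraction with the Euclidean algorithm:
  318 = 3*85 + 63, so a_0 = 3.
  85 = 1*63 + 22, so a_1 = 1.
  63 = 2*22 + 19, so a_2 = 2.
  22 = 1*19 + 3, so a_3 = 1.
  19 = 6*3 + 1, so a_4 = 6.
  3 = 3*1 + 0, so a_5 = 3.
so x = [3; 1, 2, 1, 6, 3].
Convergents (p_i = a_i*p_{i-1} + p_{i-2}, q_i = a_i*q_{i-1} + q_{i-2} with p_{-2}=0, p_{-1}=1, q_{-2}=1, q_{-1}=0), until the denominator exceeds 24:
  i=0: a_0=3, p_0 = 3*1 + 0 = 3, q_0 = 3*0 + 1 = 1.
  i=1: a_1=1, p_1 = 1*3 + 1 = 4, q_1 = 1*1 + 0 = 1.
  i=2: a_2=2, p_2 = 2*4 + 3 = 11, q_2 = 2*1 + 1 = 3.
  i=3: a_3=1, p_3 = 1*11 + 4 = 15, q_3 = 1*3 + 1 = 4.
  i=4: a_4=6, p_4 = 6*15 + 11 = 101, q_4 = 6*4 + 3 = 27.
q_4 = 27 > 24, so the last convergent with denominator <= 24 is p_3/q_3 = 15/4.
The closest fraction with denominator <= 24 is either p_3/q_3 or the intermediate fraction (k*p_3 + p_2)/(k*q_3 + q_2) with the largest k >= 1 whose denominator stays <= 24; these approach x as k grows, and every other convergent or intermediate fraction in range is farther away.
Largest k: floor((24 - q_2)/q_3) = floor((24 - 3)/4) = 5.
That gives (5*15 + 11)/(5*4 + 3) = 86/23.
Compare the errors: |x - 15/4| = |318*4 - 15*85|/(85*4) = 3/340, and |x - 86/23| = |318*23 - 86*85|/(85*23) = 4/1955.
Cross-multiplying, 4*340 = 1360 < 5865 = 3*1955, so 4/1955 is smaller: the intermediate fraction 86/23 is closer to x than 15/4.

86/23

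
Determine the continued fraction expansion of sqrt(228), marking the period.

[15; (10, 30)]

Write x_i = (sqrt(228) + m_i)/d_i with (m_0, d_0) = (0, 1). a_0 = floor(sqrt(228)) = 15, since 15^2 = 225 <= 228 < 256 = 16^2.
Iterate m_{i+1} = d_i*a_i - m_i, d_{i+1} = (228 - m_{i+1}^2)/d_i, a_{i+1} = floor((a_0 + m_{i+1})/d_{i+1}):
  m_1 = 1*15 - 0 = 15, d_1 = (228 - 15^2)/1 = 3/1 = 3, a_1 = floor((15 + 15)/3) = 10.
  m_2 = 3*10 - 15 = 15, d_2 = (228 - 15^2)/3 = 3/3 = 1, a_2 = floor((15 + 15)/1) = 30.
  m_3 = 1*30 - 15 = 15, d_3 = (228 - 15^2)/1 = 3/1 = 3: (m_3, d_3) = (m_1, d_1) = (15, 3), so from here the quotients repeat a_1, a_2; the period length is 2.
Hence the expansion of sqrt(228) is a_0 = 15 followed by the repeating block 10, 30 (period 2).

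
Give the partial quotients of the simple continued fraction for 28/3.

Run the Euclidean algorithm on 28 and 3; the successive quotients are the partial quotients a_0, a_1, ... (each step inverts the fractional part left over by the previous one):
  28 = 9*3 + 1, so a_0 = 9.
  3 = 3*1 + 0, so a_1 = 3.
The remainder reaches 0 after 2 divisions, so the expansion has 2 partial quotients, read off in order.

[9; 3]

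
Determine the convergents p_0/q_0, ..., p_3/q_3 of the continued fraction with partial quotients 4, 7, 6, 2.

Using the convergent recurrence p_i = a_i*p_{i-1} + p_{i-2}, q_i = a_i*q_{i-1} + q_{i-2} with p_{-2}=0, p_{-1}=1, q_{-2}=1, q_{-1}=0:
  i=0: a_0=4, p_0 = 4*1 + 0 = 4, q_0 = 4*0 + 1 = 1.
  i=1: a_1=7, p_1 = 7*4 + 1 = 29, q_1 = 7*1 + 0 = 7.
  i=2: a_2=6, p_2 = 6*29 + 4 = 178, q_2 = 6*7 + 1 = 43.
  i=3: a_3=2, p_3 = 2*178 + 29 = 385, q_3 = 2*43 + 7 = 93.

4/1, 29/7, 178/43, 385/93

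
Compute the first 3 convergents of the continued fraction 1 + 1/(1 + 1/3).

Using the convergent recurrence p_i = a_i*p_{i-1} + p_{i-2}, q_i = a_i*q_{i-1} + q_{i-2} with p_{-2}=0, p_{-1}=1, q_{-2}=1, q_{-1}=0:
  i=0: a_0=1, p_0 = 1*1 + 0 = 1, q_0 = 1*0 + 1 = 1.
  i=1: a_1=1, p_1 = 1*1 + 1 = 2, q_1 = 1*1 + 0 = 1.
  i=2: a_2=3, p_2 = 3*2 + 1 = 7, q_2 = 3*1 + 1 = 4.

1/1, 2/1, 7/4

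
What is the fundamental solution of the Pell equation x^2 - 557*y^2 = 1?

First expand sqrt(557) as a continued fraction. With x_i = (sqrt(557) + m_i)/d_i and (m_0, d_0) = (0, 1): a_0 = floor(sqrt(557)) = 23, since 23^2 = 529 <= 557 < 576 = 24^2.
Iterate m_{i+1} = d_i*a_i - m_i, d_{i+1} = (557 - m_{i+1}^2)/d_i, a_{i+1} = floor((a_0 + m_{i+1})/d_{i+1}):
  m_1 = 1*23 - 0 = 23, d_1 = (557 - 23^2)/1 = 28/1 = 28, a_1 = floor((23 + 23)/28) = 1.
  m_2 = 28*1 - 23 = 5, d_2 = (557 - 5^2)/28 = 532/28 = 19, a_2 = floor((23 + 5)/19) = 1.
  m_3 = 19*1 - 5 = 14, d_3 = (557 - 14^2)/19 = 361/19 = 19, a_3 = floor((23 + 14)/19) = 1.
  m_4 = 19*1 - 14 = 5, d_4 = (557 - 5^2)/19 = 532/19 = 28, a_4 = floor((23 + 5)/28) = 1.
  m_5 = 28*1 - 5 = 23, d_5 = (557 - 23^2)/28 = 28/28 = 1, a_5 = floor((23 + 23)/1) = 46.
  m_6 = 1*46 - 23 = 23, d_6 = (557 - 23^2)/1 = 28/1 = 28: (m_6, d_6) = (m_1, d_1) = (23, 28), so from here the quotients repeat a_1, ..., a_5; the period length is 5.
So sqrt(557) = [23; (1, 1, 1, 1, 46)] with period length k = 5.
k is odd, so (p_{k-1}, q_{k-1}) only solves x^2 - 557y^2 = -1 and the fundamental solution of x^2 - 557y^2 = 1 is (p_{2k-1}, q_{2k-1}) = (p_9, q_9); compute convergents through index 9, running through the period twice.
Convergents (p_i = a_i*p_{i-1} + p_{i-2}, q_i = a_i*q_{i-1} + q_{i-2} with p_{-2}=0, p_{-1}=1, q_{-2}=1, q_{-1}=0):
  i=0: a_0=23, p_0 = 23*1 + 0 = 23, q_0 = 23*0 + 1 = 1.
  i=1: a_1=1, p_1 = 1*23 + 1 = 24, q_1 = 1*1 + 0 = 1.
  i=2: a_2=1, p_2 = 1*24 + 23 = 47, q_2 = 1*1 + 1 = 2.
  i=3: a_3=1, p_3 = 1*47 + 24 = 71, q_3 = 1*2 + 1 = 3.
  i=4: a_4=1, p_4 = 1*71 + 47 = 118, q_4 = 1*3 + 2 = 5.
  i=5: a_5=46, p_5 = 46*118 + 71 = 5499, q_5 = 46*5 + 3 = 233.
  i=6: a_6=1, p_6 = 1*5499 + 118 = 5617, q_6 = 1*233 + 5 = 238.
  i=7: a_7=1, p_7 = 1*5617 + 5499 = 11116, q_7 = 1*238 + 233 = 471.
  i=8: a_8=1, p_8 = 1*11116 + 5617 = 16733, q_8 = 1*471 + 238 = 709.
  i=9: a_9=1, p_9 = 1*16733 + 11116 = 27849, q_9 = 1*709 + 471 = 1180.
Indeed p_4^2 - 557*q_4^2 = 13924 - 13925 = -1, not +1.
Check: 27849^2 - 557*1180^2 = 775566801 - 775566800 = 1, so (x, y) = (27849, 1180) solves the equation, and by the theorem it is the least positive solution.

(x, y) = (27849, 1180)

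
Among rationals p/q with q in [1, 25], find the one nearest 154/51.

Expand x = 154/51 as a continued fraction with the Euclidean algorithm:
  154 = 3*51 + 1, so a_0 = 3.
  51 = 51*1 + 0, so a_1 = 51.
so x = [3; 51].
Convergents (p_i = a_i*p_{i-1} + p_{i-2}, q_i = a_i*q_{i-1} + q_{i-2} with p_{-2}=0, p_{-1}=1, q_{-2}=1, q_{-1}=0), until the denominator exceeds 25:
  i=0: a_0=3, p_0 = 3*1 + 0 = 3, q_0 = 3*0 + 1 = 1.
  i=1: a_1=51, p_1 = 51*3 + 1 = 154, q_1 = 51*1 + 0 = 51.
q_1 = 51 > 25, so the last convergent with denominator <= 25 is p_0/q_0 = 3/1.
The closest fraction with denominator <= 25 is either p_0/q_0 or the intermediate fraction (k*p_0 + p_{-1})/(k*q_0 + q_{-1}) with the largest k >= 1 whose denominator stays <= 25; these approach x as k grows, and every other convergent or intermediate fraction in range is farther away.
Largest k: floor((25 - q_{-1})/q_0) = floor((25 - 0)/1) = 25 (using the seeds p_{-1} = 1, q_{-1} = 0).
That gives (25*3 + 1)/(25*1 + 0) = 76/25.
Compare the errors: |x - 3/1| = |154*1 - 3*51|/(51*1) = 1/51, and |x - 76/25| = |154*25 - 76*51|/(51*25) = 26/1275.
Cross-multiplying, 1*1275 = 1275 < 1326 = 26*51, so 1/51 is smaller: the convergent 3/1 is closer to x than 76/25.

3/1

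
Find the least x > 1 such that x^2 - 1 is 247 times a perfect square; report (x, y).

(x, y) = (85292, 5427)

First expand sqrt(247) as a continued fraction. With x_i = (sqrt(247) + m_i)/d_i and (m_0, d_0) = (0, 1): a_0 = floor(sqrt(247)) = 15, since 15^2 = 225 <= 247 < 256 = 16^2.
Iterate m_{i+1} = d_i*a_i - m_i, d_{i+1} = (247 - m_{i+1}^2)/d_i, a_{i+1} = floor((a_0 + m_{i+1})/d_{i+1}):
  m_1 = 1*15 - 0 = 15, d_1 = (247 - 15^2)/1 = 22/1 = 22, a_1 = floor((15 + 15)/22) = 1.
  m_2 = 22*1 - 15 = 7, d_2 = (247 - 7^2)/22 = 198/22 = 9, a_2 = floor((15 + 7)/9) = 2.
  m_3 = 9*2 - 7 = 11, d_3 = (247 - 11^2)/9 = 126/9 = 14, a_3 = floor((15 + 11)/14) = 1.
  m_4 = 14*1 - 11 = 3, d_4 = (247 - 3^2)/14 = 238/14 = 17, a_4 = floor((15 + 3)/17) = 1.
  m_5 = 17*1 - 3 = 14, d_5 = (247 - 14^2)/17 = 51/17 = 3, a_5 = floor((15 + 14)/3) = 9.
  m_6 = 3*9 - 14 = 13, d_6 = (247 - 13^2)/3 = 78/3 = 26, a_6 = floor((15 + 13)/26) = 1.
  m_7 = 26*1 - 13 = 13, d_7 = (247 - 13^2)/26 = 78/26 = 3, a_7 = floor((15 + 13)/3) = 9.
  m_8 = 3*9 - 13 = 14, d_8 = (247 - 14^2)/3 = 51/3 = 17, a_8 = floor((15 + 14)/17) = 1.
  m_9 = 17*1 - 14 = 3, d_9 = (247 - 3^2)/17 = 238/17 = 14, a_9 = floor((15 + 3)/14) = 1.
  m_10 = 14*1 - 3 = 11, d_10 = (247 - 11^2)/14 = 126/14 = 9, a_10 = floor((15 + 11)/9) = 2.
  m_11 = 9*2 - 11 = 7, d_11 = (247 - 7^2)/9 = 198/9 = 22, a_11 = floor((15 + 7)/22) = 1.
  m_12 = 22*1 - 7 = 15, d_12 = (247 - 15^2)/22 = 22/22 = 1, a_12 = floor((15 + 15)/1) = 30.
  m_13 = 1*30 - 15 = 15, d_13 = (247 - 15^2)/1 = 22/1 = 22: (m_13, d_13) = (m_1, d_1) = (15, 22), so from here the quotients repeat a_1, ..., a_12; the period length is 12.
So sqrt(247) = [15; (1, 2, 1, 1, 9, 1, 9, 1, 1, 2, 1, 30)] with period length k = 12.
k is even, so the fundamental solution of x^2 - 247y^2 = 1 is (p_{k-1}, q_{k-1}) = (p_11, q_11); compute convergents through index 11.
Convergents (p_i = a_i*p_{i-1} + p_{i-2}, q_i = a_i*q_{i-1} + q_{i-2} with p_{-2}=0, p_{-1}=1, q_{-2}=1, q_{-1}=0):
  i=0: a_0=15, p_0 = 15*1 + 0 = 15, q_0 = 15*0 + 1 = 1.
  i=1: a_1=1, p_1 = 1*15 + 1 = 16, q_1 = 1*1 + 0 = 1.
  i=2: a_2=2, p_2 = 2*16 + 15 = 47, q_2 = 2*1 + 1 = 3.
  i=3: a_3=1, p_3 = 1*47 + 16 = 63, q_3 = 1*3 + 1 = 4.
  i=4: a_4=1, p_4 = 1*63 + 47 = 110, q_4 = 1*4 + 3 = 7.
  i=5: a_5=9, p_5 = 9*110 + 63 = 1053, q_5 = 9*7 + 4 = 67.
  i=6: a_6=1, p_6 = 1*1053 + 110 = 1163, q_6 = 1*67 + 7 = 74.
  i=7: a_7=9, p_7 = 9*1163 + 1053 = 11520, q_7 = 9*74 + 67 = 733.
  i=8: a_8=1, p_8 = 1*11520 + 1163 = 12683, q_8 = 1*733 + 74 = 807.
  i=9: a_9=1, p_9 = 1*12683 + 11520 = 24203, q_9 = 1*807 + 733 = 1540.
  i=10: a_10=2, p_10 = 2*24203 + 12683 = 61089, q_10 = 2*1540 + 807 = 3887.
  i=11: a_11=1, p_11 = 1*61089 + 24203 = 85292, q_11 = 1*3887 + 1540 = 5427.
Check: 85292^2 - 247*5427^2 = 7274725264 - 7274725263 = 1, so (x, y) = (85292, 5427) solves the equation, and by the theorem it is the least positive solution.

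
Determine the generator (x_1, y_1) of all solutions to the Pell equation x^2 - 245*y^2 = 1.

(x, y) = (51841, 3312)

First expand sqrt(245) as a continued fraction. With x_i = (sqrt(245) + m_i)/d_i and (m_0, d_0) = (0, 1): a_0 = floor(sqrt(245)) = 15, since 15^2 = 225 <= 245 < 256 = 16^2.
Iterate m_{i+1} = d_i*a_i - m_i, d_{i+1} = (245 - m_{i+1}^2)/d_i, a_{i+1} = floor((a_0 + m_{i+1})/d_{i+1}):
  m_1 = 1*15 - 0 = 15, d_1 = (245 - 15^2)/1 = 20/1 = 20, a_1 = floor((15 + 15)/20) = 1.
  m_2 = 20*1 - 15 = 5, d_2 = (245 - 5^2)/20 = 220/20 = 11, a_2 = floor((15 + 5)/11) = 1.
  m_3 = 11*1 - 5 = 6, d_3 = (245 - 6^2)/11 = 209/11 = 19, a_3 = floor((15 + 6)/19) = 1.
  m_4 = 19*1 - 6 = 13, d_4 = (245 - 13^2)/19 = 76/19 = 4, a_4 = floor((15 + 13)/4) = 7.
  m_5 = 4*7 - 13 = 15, d_5 = (245 - 15^2)/4 = 20/4 = 5, a_5 = floor((15 + 15)/5) = 6.
  m_6 = 5*6 - 15 = 15, d_6 = (245 - 15^2)/5 = 20/5 = 4, a_6 = floor((15 + 15)/4) = 7.
  m_7 = 4*7 - 15 = 13, d_7 = (245 - 13^2)/4 = 76/4 = 19, a_7 = floor((15 + 13)/19) = 1.
  m_8 = 19*1 - 13 = 6, d_8 = (245 - 6^2)/19 = 209/19 = 11, a_8 = floor((15 + 6)/11) = 1.
  m_9 = 11*1 - 6 = 5, d_9 = (245 - 5^2)/11 = 220/11 = 20, a_9 = floor((15 + 5)/20) = 1.
  m_10 = 20*1 - 5 = 15, d_10 = (245 - 15^2)/20 = 20/20 = 1, a_10 = floor((15 + 15)/1) = 30.
  m_11 = 1*30 - 15 = 15, d_11 = (245 - 15^2)/1 = 20/1 = 20: (m_11, d_11) = (m_1, d_1) = (15, 20), so from here the quotients repeat a_1, ..., a_10; the period length is 10.
So sqrt(245) = [15; (1, 1, 1, 7, 6, 7, 1, 1, 1, 30)] with period length k = 10.
k is even, so the fundamental solution of x^2 - 245y^2 = 1 is (p_{k-1}, q_{k-1}) = (p_9, q_9); compute convergents through index 9.
Convergents (p_i = a_i*p_{i-1} + p_{i-2}, q_i = a_i*q_{i-1} + q_{i-2} with p_{-2}=0, p_{-1}=1, q_{-2}=1, q_{-1}=0):
  i=0: a_0=15, p_0 = 15*1 + 0 = 15, q_0 = 15*0 + 1 = 1.
  i=1: a_1=1, p_1 = 1*15 + 1 = 16, q_1 = 1*1 + 0 = 1.
  i=2: a_2=1, p_2 = 1*16 + 15 = 31, q_2 = 1*1 + 1 = 2.
  i=3: a_3=1, p_3 = 1*31 + 16 = 47, q_3 = 1*2 + 1 = 3.
  i=4: a_4=7, p_4 = 7*47 + 31 = 360, q_4 = 7*3 + 2 = 23.
  i=5: a_5=6, p_5 = 6*360 + 47 = 2207, q_5 = 6*23 + 3 = 141.
  i=6: a_6=7, p_6 = 7*2207 + 360 = 15809, q_6 = 7*141 + 23 = 1010.
  i=7: a_7=1, p_7 = 1*15809 + 2207 = 18016, q_7 = 1*1010 + 141 = 1151.
  i=8: a_8=1, p_8 = 1*18016 + 15809 = 33825, q_8 = 1*1151 + 1010 = 2161.
  i=9: a_9=1, p_9 = 1*33825 + 18016 = 51841, q_9 = 1*2161 + 1151 = 3312.
Check: 51841^2 - 245*3312^2 = 2687489281 - 2687489280 = 1, so (x, y) = (51841, 3312) solves the equation, and by the theorem it is the least positive solution.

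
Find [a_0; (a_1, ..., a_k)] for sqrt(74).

[8; (1, 1, 1, 1, 16)]

Write x_i = (sqrt(74) + m_i)/d_i with (m_0, d_0) = (0, 1). a_0 = floor(sqrt(74)) = 8, since 8^2 = 64 <= 74 < 81 = 9^2.
Iterate m_{i+1} = d_i*a_i - m_i, d_{i+1} = (74 - m_{i+1}^2)/d_i, a_{i+1} = floor((a_0 + m_{i+1})/d_{i+1}):
  m_1 = 1*8 - 0 = 8, d_1 = (74 - 8^2)/1 = 10/1 = 10, a_1 = floor((8 + 8)/10) = 1.
  m_2 = 10*1 - 8 = 2, d_2 = (74 - 2^2)/10 = 70/10 = 7, a_2 = floor((8 + 2)/7) = 1.
  m_3 = 7*1 - 2 = 5, d_3 = (74 - 5^2)/7 = 49/7 = 7, a_3 = floor((8 + 5)/7) = 1.
  m_4 = 7*1 - 5 = 2, d_4 = (74 - 2^2)/7 = 70/7 = 10, a_4 = floor((8 + 2)/10) = 1.
  m_5 = 10*1 - 2 = 8, d_5 = (74 - 8^2)/10 = 10/10 = 1, a_5 = floor((8 + 8)/1) = 16.
  m_6 = 1*16 - 8 = 8, d_6 = (74 - 8^2)/1 = 10/1 = 10: (m_6, d_6) = (m_1, d_1) = (8, 10), so from here the quotients repeat a_1, ..., a_5; the period length is 5.
Hence the expansion of sqrt(74) is a_0 = 8 followed by the repeating block 1, 1, 1, 1, 16 (period 5).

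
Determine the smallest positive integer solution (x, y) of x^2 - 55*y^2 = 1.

(x, y) = (89, 12)

First expand sqrt(55) as a continued fraction. With x_i = (sqrt(55) + m_i)/d_i and (m_0, d_0) = (0, 1): a_0 = floor(sqrt(55)) = 7, since 7^2 = 49 <= 55 < 64 = 8^2.
Iterate m_{i+1} = d_i*a_i - m_i, d_{i+1} = (55 - m_{i+1}^2)/d_i, a_{i+1} = floor((a_0 + m_{i+1})/d_{i+1}):
  m_1 = 1*7 - 0 = 7, d_1 = (55 - 7^2)/1 = 6/1 = 6, a_1 = floor((7 + 7)/6) = 2.
  m_2 = 6*2 - 7 = 5, d_2 = (55 - 5^2)/6 = 30/6 = 5, a_2 = floor((7 + 5)/5) = 2.
  m_3 = 5*2 - 5 = 5, d_3 = (55 - 5^2)/5 = 30/5 = 6, a_3 = floor((7 + 5)/6) = 2.
  m_4 = 6*2 - 5 = 7, d_4 = (55 - 7^2)/6 = 6/6 = 1, a_4 = floor((7 + 7)/1) = 14.
  m_5 = 1*14 - 7 = 7, d_5 = (55 - 7^2)/1 = 6/1 = 6: (m_5, d_5) = (m_1, d_1) = (7, 6), so from here the quotients repeat a_1, ..., a_4; the period length is 4.
So sqrt(55) = [7; (2, 2, 2, 14)] with period length k = 4.
k is even, so the fundamental solution of x^2 - 55y^2 = 1 is (p_{k-1}, q_{k-1}) = (p_3, q_3); compute convergents through index 3.
Convergents (p_i = a_i*p_{i-1} + p_{i-2}, q_i = a_i*q_{i-1} + q_{i-2} with p_{-2}=0, p_{-1}=1, q_{-2}=1, q_{-1}=0):
  i=0: a_0=7, p_0 = 7*1 + 0 = 7, q_0 = 7*0 + 1 = 1.
  i=1: a_1=2, p_1 = 2*7 + 1 = 15, q_1 = 2*1 + 0 = 2.
  i=2: a_2=2, p_2 = 2*15 + 7 = 37, q_2 = 2*2 + 1 = 5.
  i=3: a_3=2, p_3 = 2*37 + 15 = 89, q_3 = 2*5 + 2 = 12.
Check: 89^2 - 55*12^2 = 7921 - 7920 = 1, so (x, y) = (89, 12) solves the equation, and by the theorem it is the least positive solution.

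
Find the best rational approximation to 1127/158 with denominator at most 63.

107/15

Expand x = 1127/158 as a continued fraction with the Euclidean algorithm:
  1127 = 7*158 + 21, so a_0 = 7.
  158 = 7*21 + 11, so a_1 = 7.
  21 = 1*11 + 10, so a_2 = 1.
  11 = 1*10 + 1, so a_3 = 1.
  10 = 10*1 + 0, so a_4 = 10.
so x = [7; 7, 1, 1, 10].
Convergents (p_i = a_i*p_{i-1} + p_{i-2}, q_i = a_i*q_{i-1} + q_{i-2} with p_{-2}=0, p_{-1}=1, q_{-2}=1, q_{-1}=0), until the denominator exceeds 63:
  i=0: a_0=7, p_0 = 7*1 + 0 = 7, q_0 = 7*0 + 1 = 1.
  i=1: a_1=7, p_1 = 7*7 + 1 = 50, q_1 = 7*1 + 0 = 7.
  i=2: a_2=1, p_2 = 1*50 + 7 = 57, q_2 = 1*7 + 1 = 8.
  i=3: a_3=1, p_3 = 1*57 + 50 = 107, q_3 = 1*8 + 7 = 15.
  i=4: a_4=10, p_4 = 10*107 + 57 = 1127, q_4 = 10*15 + 8 = 158.
q_4 = 158 > 63, so the last convergent with denominator <= 63 is p_3/q_3 = 107/15.
The closest fraction with denominator <= 63 is either p_3/q_3 or the intermediate fraction (k*p_3 + p_2)/(k*q_3 + q_2) with the largest k >= 1 whose denominator stays <= 63; these approach x as k grows, and every other convergent or intermediate fraction in range is farther away.
Largest k: floor((63 - q_2)/q_3) = floor((63 - 8)/15) = 3.
That gives (3*107 + 57)/(3*15 + 8) = 378/53.
Compare the errors: |x - 107/15| = |1127*15 - 107*158|/(158*15) = 1/2370, and |x - 378/53| = |1127*53 - 378*158|/(158*53) = 7/8374.
Cross-multiplying, 1*8374 = 8374 < 16590 = 7*2370, so 1/2370 is smaller: the convergent 107/15 is closer to x than 378/53.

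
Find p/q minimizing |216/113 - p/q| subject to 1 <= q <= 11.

21/11

Expand x = 216/113 as a continued fraction with the Euclidean algorithm:
  216 = 1*113 + 103, so a_0 = 1.
  113 = 1*103 + 10, so a_1 = 1.
  103 = 10*10 + 3, so a_2 = 10.
  10 = 3*3 + 1, so a_3 = 3.
  3 = 3*1 + 0, so a_4 = 3.
so x = [1; 1, 10, 3, 3].
Convergents (p_i = a_i*p_{i-1} + p_{i-2}, q_i = a_i*q_{i-1} + q_{i-2} with p_{-2}=0, p_{-1}=1, q_{-2}=1, q_{-1}=0), until the denominator exceeds 11:
  i=0: a_0=1, p_0 = 1*1 + 0 = 1, q_0 = 1*0 + 1 = 1.
  i=1: a_1=1, p_1 = 1*1 + 1 = 2, q_1 = 1*1 + 0 = 1.
  i=2: a_2=10, p_2 = 10*2 + 1 = 21, q_2 = 10*1 + 1 = 11.
  i=3: a_3=3, p_3 = 3*21 + 2 = 65, q_3 = 3*11 + 1 = 34.
q_3 = 34 > 11, so the last convergent with denominator <= 11 is p_2/q_2 = 21/11.
The closest fraction with denominator <= 11 is either p_2/q_2 or the intermediate fraction (k*p_2 + p_1)/(k*q_2 + q_1) with the largest k >= 1 whose denominator stays <= 11; these approach x as k grows, and every other convergent or intermediate fraction in range is farther away.
Largest k: floor((11 - q_1)/q_2) = floor((11 - 1)/11) = 0.
Since k = 0, no intermediate fraction beyond p_2/q_2 has denominator <= 11, so the convergent 21/11 is the closest (its error is |216*11 - 21*113|/(113*11) = 3/1243).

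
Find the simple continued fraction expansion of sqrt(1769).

[42; (16, 1, 4, 3, 6, 6, 3, 4, 1, 16, 84)]

Write x_i = (sqrt(1769) + m_i)/d_i with (m_0, d_0) = (0, 1). a_0 = floor(sqrt(1769)) = 42, since 42^2 = 1764 <= 1769 < 1849 = 43^2.
Iterate m_{i+1} = d_i*a_i - m_i, d_{i+1} = (1769 - m_{i+1}^2)/d_i, a_{i+1} = floor((a_0 + m_{i+1})/d_{i+1}):
  m_1 = 1*42 - 0 = 42, d_1 = (1769 - 42^2)/1 = 5/1 = 5, a_1 = floor((42 + 42)/5) = 16.
  m_2 = 5*16 - 42 = 38, d_2 = (1769 - 38^2)/5 = 325/5 = 65, a_2 = floor((42 + 38)/65) = 1.
  m_3 = 65*1 - 38 = 27, d_3 = (1769 - 27^2)/65 = 1040/65 = 16, a_3 = floor((42 + 27)/16) = 4.
  m_4 = 16*4 - 27 = 37, d_4 = (1769 - 37^2)/16 = 400/16 = 25, a_4 = floor((42 + 37)/25) = 3.
  m_5 = 25*3 - 37 = 38, d_5 = (1769 - 38^2)/25 = 325/25 = 13, a_5 = floor((42 + 38)/13) = 6.
  m_6 = 13*6 - 38 = 40, d_6 = (1769 - 40^2)/13 = 169/13 = 13, a_6 = floor((42 + 40)/13) = 6.
  m_7 = 13*6 - 40 = 38, d_7 = (1769 - 38^2)/13 = 325/13 = 25, a_7 = floor((42 + 38)/25) = 3.
  m_8 = 25*3 - 38 = 37, d_8 = (1769 - 37^2)/25 = 400/25 = 16, a_8 = floor((42 + 37)/16) = 4.
  m_9 = 16*4 - 37 = 27, d_9 = (1769 - 27^2)/16 = 1040/16 = 65, a_9 = floor((42 + 27)/65) = 1.
  m_10 = 65*1 - 27 = 38, d_10 = (1769 - 38^2)/65 = 325/65 = 5, a_10 = floor((42 + 38)/5) = 16.
  m_11 = 5*16 - 38 = 42, d_11 = (1769 - 42^2)/5 = 5/5 = 1, a_11 = floor((42 + 42)/1) = 84.
  m_12 = 1*84 - 42 = 42, d_12 = (1769 - 42^2)/1 = 5/1 = 5: (m_12, d_12) = (m_1, d_1) = (42, 5), so from here the quotients repeat a_1, ..., a_11; the period length is 11.
Hence the expansion of sqrt(1769) is a_0 = 42 followed by the repeating block 16, 1, 4, 3, 6, 6, 3, 4, 1, 16, 84 (period 11).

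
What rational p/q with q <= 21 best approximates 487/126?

58/15

Expand x = 487/126 as a continued fraction with the Euclidean algorithm:
  487 = 3*126 + 109, so a_0 = 3.
  126 = 1*109 + 17, so a_1 = 1.
  109 = 6*17 + 7, so a_2 = 6.
  17 = 2*7 + 3, so a_3 = 2.
  7 = 2*3 + 1, so a_4 = 2.
  3 = 3*1 + 0, so a_5 = 3.
so x = [3; 1, 6, 2, 2, 3].
Convergents (p_i = a_i*p_{i-1} + p_{i-2}, q_i = a_i*q_{i-1} + q_{i-2} with p_{-2}=0, p_{-1}=1, q_{-2}=1, q_{-1}=0), until the denominator exceeds 21:
  i=0: a_0=3, p_0 = 3*1 + 0 = 3, q_0 = 3*0 + 1 = 1.
  i=1: a_1=1, p_1 = 1*3 + 1 = 4, q_1 = 1*1 + 0 = 1.
  i=2: a_2=6, p_2 = 6*4 + 3 = 27, q_2 = 6*1 + 1 = 7.
  i=3: a_3=2, p_3 = 2*27 + 4 = 58, q_3 = 2*7 + 1 = 15.
  i=4: a_4=2, p_4 = 2*58 + 27 = 143, q_4 = 2*15 + 7 = 37.
q_4 = 37 > 21, so the last convergent with denominator <= 21 is p_3/q_3 = 58/15.
The closest fraction with denominator <= 21 is either p_3/q_3 or the intermediate fraction (k*p_3 + p_2)/(k*q_3 + q_2) with the largest k >= 1 whose denominator stays <= 21; these approach x as k grows, and every other convergent or intermediate fraction in range is farther away.
Largest k: floor((21 - q_2)/q_3) = floor((21 - 7)/15) = 0.
Since k = 0, no intermediate fraction beyond p_3/q_3 has denominator <= 21, so the convergent 58/15 is the closest (its error is |487*15 - 58*126|/(126*15) = 3/1890).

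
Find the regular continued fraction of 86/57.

Run the Euclidean algorithm on 86 and 57; the successive quotients are the partial quotients a_0, a_1, ... (each step inverts the fractional part left over by the previous one):
  86 = 1*57 + 29, so a_0 = 1.
  57 = 1*29 + 28, so a_1 = 1.
  29 = 1*28 + 1, so a_2 = 1.
  28 = 28*1 + 0, so a_3 = 28.
The remainder reaches 0 after 4 divisions, so the expansion has 4 partial quotients, read off in order.

[1; 1, 1, 28]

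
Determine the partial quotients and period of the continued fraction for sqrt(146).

[12; (12, 24)]

Write x_i = (sqrt(146) + m_i)/d_i with (m_0, d_0) = (0, 1). a_0 = floor(sqrt(146)) = 12, since 12^2 = 144 <= 146 < 169 = 13^2.
Iterate m_{i+1} = d_i*a_i - m_i, d_{i+1} = (146 - m_{i+1}^2)/d_i, a_{i+1} = floor((a_0 + m_{i+1})/d_{i+1}):
  m_1 = 1*12 - 0 = 12, d_1 = (146 - 12^2)/1 = 2/1 = 2, a_1 = floor((12 + 12)/2) = 12.
  m_2 = 2*12 - 12 = 12, d_2 = (146 - 12^2)/2 = 2/2 = 1, a_2 = floor((12 + 12)/1) = 24.
  m_3 = 1*24 - 12 = 12, d_3 = (146 - 12^2)/1 = 2/1 = 2: (m_3, d_3) = (m_1, d_1) = (12, 2), so from here the quotients repeat a_1, a_2; the period length is 2.
Hence the expansion of sqrt(146) is a_0 = 12 followed by the repeating block 12, 24 (period 2).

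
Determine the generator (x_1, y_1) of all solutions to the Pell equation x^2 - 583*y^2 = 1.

(x, y) = (8429543, 349116)

First expand sqrt(583) as a continued fraction. With x_i = (sqrt(583) + m_i)/d_i and (m_0, d_0) = (0, 1): a_0 = floor(sqrt(583)) = 24, since 24^2 = 576 <= 583 < 625 = 25^2.
Iterate m_{i+1} = d_i*a_i - m_i, d_{i+1} = (583 - m_{i+1}^2)/d_i, a_{i+1} = floor((a_0 + m_{i+1})/d_{i+1}):
  m_1 = 1*24 - 0 = 24, d_1 = (583 - 24^2)/1 = 7/1 = 7, a_1 = floor((24 + 24)/7) = 6.
  m_2 = 7*6 - 24 = 18, d_2 = (583 - 18^2)/7 = 259/7 = 37, a_2 = floor((24 + 18)/37) = 1.
  m_3 = 37*1 - 18 = 19, d_3 = (583 - 19^2)/37 = 222/37 = 6, a_3 = floor((24 + 19)/6) = 7.
  m_4 = 6*7 - 19 = 23, d_4 = (583 - 23^2)/6 = 54/6 = 9, a_4 = floor((24 + 23)/9) = 5.
  m_5 = 9*5 - 23 = 22, d_5 = (583 - 22^2)/9 = 99/9 = 11, a_5 = floor((24 + 22)/11) = 4.
  m_6 = 11*4 - 22 = 22, d_6 = (583 - 22^2)/11 = 99/11 = 9, a_6 = floor((24 + 22)/9) = 5.
  m_7 = 9*5 - 22 = 23, d_7 = (583 - 23^2)/9 = 54/9 = 6, a_7 = floor((24 + 23)/6) = 7.
  m_8 = 6*7 - 23 = 19, d_8 = (583 - 19^2)/6 = 222/6 = 37, a_8 = floor((24 + 19)/37) = 1.
  m_9 = 37*1 - 19 = 18, d_9 = (583 - 18^2)/37 = 259/37 = 7, a_9 = floor((24 + 18)/7) = 6.
  m_10 = 7*6 - 18 = 24, d_10 = (583 - 24^2)/7 = 7/7 = 1, a_10 = floor((24 + 24)/1) = 48.
  m_11 = 1*48 - 24 = 24, d_11 = (583 - 24^2)/1 = 7/1 = 7: (m_11, d_11) = (m_1, d_1) = (24, 7), so from here the quotients repeat a_1, ..., a_10; the period length is 10.
So sqrt(583) = [24; (6, 1, 7, 5, 4, 5, 7, 1, 6, 48)] with period length k = 10.
k is even, so the fundamental solution of x^2 - 583y^2 = 1 is (p_{k-1}, q_{k-1}) = (p_9, q_9); compute convergents through index 9.
Convergents (p_i = a_i*p_{i-1} + p_{i-2}, q_i = a_i*q_{i-1} + q_{i-2} with p_{-2}=0, p_{-1}=1, q_{-2}=1, q_{-1}=0):
  i=0: a_0=24, p_0 = 24*1 + 0 = 24, q_0 = 24*0 + 1 = 1.
  i=1: a_1=6, p_1 = 6*24 + 1 = 145, q_1 = 6*1 + 0 = 6.
  i=2: a_2=1, p_2 = 1*145 + 24 = 169, q_2 = 1*6 + 1 = 7.
  i=3: a_3=7, p_3 = 7*169 + 145 = 1328, q_3 = 7*7 + 6 = 55.
  i=4: a_4=5, p_4 = 5*1328 + 169 = 6809, q_4 = 5*55 + 7 = 282.
  i=5: a_5=4, p_5 = 4*6809 + 1328 = 28564, q_5 = 4*282 + 55 = 1183.
  i=6: a_6=5, p_6 = 5*28564 + 6809 = 149629, q_6 = 5*1183 + 282 = 6197.
  i=7: a_7=7, p_7 = 7*149629 + 28564 = 1075967, q_7 = 7*6197 + 1183 = 44562.
  i=8: a_8=1, p_8 = 1*1075967 + 149629 = 1225596, q_8 = 1*44562 + 6197 = 50759.
  i=9: a_9=6, p_9 = 6*1225596 + 1075967 = 8429543, q_9 = 6*50759 + 44562 = 349116.
Check: 8429543^2 - 583*349116^2 = 71057195188849 - 71057195188848 = 1, so (x, y) = (8429543, 349116) solves the equation, and by the theorem it is the least positive solution.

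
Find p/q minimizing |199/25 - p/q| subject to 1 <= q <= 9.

8/1

Expand x = 199/25 as a continued fraction with the Euclidean algorithm:
  199 = 7*25 + 24, so a_0 = 7.
  25 = 1*24 + 1, so a_1 = 1.
  24 = 24*1 + 0, so a_2 = 24.
so x = [7; 1, 24].
Convergents (p_i = a_i*p_{i-1} + p_{i-2}, q_i = a_i*q_{i-1} + q_{i-2} with p_{-2}=0, p_{-1}=1, q_{-2}=1, q_{-1}=0), until the denominator exceeds 9:
  i=0: a_0=7, p_0 = 7*1 + 0 = 7, q_0 = 7*0 + 1 = 1.
  i=1: a_1=1, p_1 = 1*7 + 1 = 8, q_1 = 1*1 + 0 = 1.
  i=2: a_2=24, p_2 = 24*8 + 7 = 199, q_2 = 24*1 + 1 = 25.
q_2 = 25 > 9, so the last convergent with denominator <= 9 is p_1/q_1 = 8/1.
The closest fraction with denominator <= 9 is either p_1/q_1 or the intermediate fraction (k*p_1 + p_0)/(k*q_1 + q_0) with the largest k >= 1 whose denominator stays <= 9; these approach x as k grows, and every other convergent or intermediate fraction in range is farther away.
Largest k: floor((9 - q_0)/q_1) = floor((9 - 1)/1) = 8.
That gives (8*8 + 7)/(8*1 + 1) = 71/9.
Compare the errors: |x - 8/1| = |199*1 - 8*25|/(25*1) = 1/25, and |x - 71/9| = |199*9 - 71*25|/(25*9) = 16/225.
Cross-multiplying, 1*225 = 225 < 400 = 16*25, so 1/25 is smaller: the convergent 8/1 is closer to x than 71/9.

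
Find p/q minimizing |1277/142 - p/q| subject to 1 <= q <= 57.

Expand x = 1277/142 as a continued fraction with the Euclidean algorithm:
  1277 = 8*142 + 141, so a_0 = 8.
  142 = 1*141 + 1, so a_1 = 1.
  141 = 141*1 + 0, so a_2 = 141.
so x = [8; 1, 141].
Convergents (p_i = a_i*p_{i-1} + p_{i-2}, q_i = a_i*q_{i-1} + q_{i-2} with p_{-2}=0, p_{-1}=1, q_{-2}=1, q_{-1}=0), until the denominator exceeds 57:
  i=0: a_0=8, p_0 = 8*1 + 0 = 8, q_0 = 8*0 + 1 = 1.
  i=1: a_1=1, p_1 = 1*8 + 1 = 9, q_1 = 1*1 + 0 = 1.
  i=2: a_2=141, p_2 = 141*9 + 8 = 1277, q_2 = 141*1 + 1 = 142.
q_2 = 142 > 57, so the last convergent with denominator <= 57 is p_1/q_1 = 9/1.
The closest fraction with denominator <= 57 is either p_1/q_1 or the intermediate fraction (k*p_1 + p_0)/(k*q_1 + q_0) with the largest k >= 1 whose denominator stays <= 57; these approach x as k grows, and every other convergent or intermediate fraction in range is farther away.
Largest k: floor((57 - q_0)/q_1) = floor((57 - 1)/1) = 56.
That gives (56*9 + 8)/(56*1 + 1) = 512/57.
Compare the errors: |x - 9/1| = |1277*1 - 9*142|/(142*1) = 1/142, and |x - 512/57| = |1277*57 - 512*142|/(142*57) = 85/8094.
Cross-multiplying, 1*8094 = 8094 < 12070 = 85*142, so 1/142 is smaller: the convergent 9/1 is closer to x than 512/57.

9/1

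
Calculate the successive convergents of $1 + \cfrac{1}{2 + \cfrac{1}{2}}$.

Using the convergent recurrence p_i = a_i*p_{i-1} + p_{i-2}, q_i = a_i*q_{i-1} + q_{i-2} with p_{-2}=0, p_{-1}=1, q_{-2}=1, q_{-1}=0:
  i=0: a_0=1, p_0 = 1*1 + 0 = 1, q_0 = 1*0 + 1 = 1.
  i=1: a_1=2, p_1 = 2*1 + 1 = 3, q_1 = 2*1 + 0 = 2.
  i=2: a_2=2, p_2 = 2*3 + 1 = 7, q_2 = 2*2 + 1 = 5.

1/1, 3/2, 7/5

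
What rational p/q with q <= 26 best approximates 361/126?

Expand x = 361/126 as a continued fraction with the Euclidean algorithm:
  361 = 2*126 + 109, so a_0 = 2.
  126 = 1*109 + 17, so a_1 = 1.
  109 = 6*17 + 7, so a_2 = 6.
  17 = 2*7 + 3, so a_3 = 2.
  7 = 2*3 + 1, so a_4 = 2.
  3 = 3*1 + 0, so a_5 = 3.
so x = [2; 1, 6, 2, 2, 3].
Convergents (p_i = a_i*p_{i-1} + p_{i-2}, q_i = a_i*q_{i-1} + q_{i-2} with p_{-2}=0, p_{-1}=1, q_{-2}=1, q_{-1}=0), until the denominator exceeds 26:
  i=0: a_0=2, p_0 = 2*1 + 0 = 2, q_0 = 2*0 + 1 = 1.
  i=1: a_1=1, p_1 = 1*2 + 1 = 3, q_1 = 1*1 + 0 = 1.
  i=2: a_2=6, p_2 = 6*3 + 2 = 20, q_2 = 6*1 + 1 = 7.
  i=3: a_3=2, p_3 = 2*20 + 3 = 43, q_3 = 2*7 + 1 = 15.
  i=4: a_4=2, p_4 = 2*43 + 20 = 106, q_4 = 2*15 + 7 = 37.
q_4 = 37 > 26, so the last convergent with denominator <= 26 is p_3/q_3 = 43/15.
The closest fraction with denominator <= 26 is either p_3/q_3 or the intermediate fraction (k*p_3 + p_2)/(k*q_3 + q_2) with the largest k >= 1 whose denominator stays <= 26; these approach x as k grows, and every other convergent or intermediate fraction in range is farther away.
Largest k: floor((26 - q_2)/q_3) = floor((26 - 7)/15) = 1.
That gives (1*43 + 20)/(1*15 + 7) = 63/22.
Compare the errors: |x - 43/15| = |361*15 - 43*126|/(126*15) = 3/1890, and |x - 63/22| = |361*22 - 63*126|/(126*22) = 4/2772.
Cross-multiplying, 4*1890 = 7560 < 8316 = 3*2772, so 4/2772 is smaller: the intermediate fraction 63/22 is closer to x than 43/15.

63/22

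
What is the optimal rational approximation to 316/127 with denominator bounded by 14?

Expand x = 316/127 as a continued fraction with the Euclidean algorithm:
  316 = 2*127 + 62, so a_0 = 2.
  127 = 2*62 + 3, so a_1 = 2.
  62 = 20*3 + 2, so a_2 = 20.
  3 = 1*2 + 1, so a_3 = 1.
  2 = 2*1 + 0, so a_4 = 2.
so x = [2; 2, 20, 1, 2].
Convergents (p_i = a_i*p_{i-1} + p_{i-2}, q_i = a_i*q_{i-1} + q_{i-2} with p_{-2}=0, p_{-1}=1, q_{-2}=1, q_{-1}=0), until the denominator exceeds 14:
  i=0: a_0=2, p_0 = 2*1 + 0 = 2, q_0 = 2*0 + 1 = 1.
  i=1: a_1=2, p_1 = 2*2 + 1 = 5, q_1 = 2*1 + 0 = 2.
  i=2: a_2=20, p_2 = 20*5 + 2 = 102, q_2 = 20*2 + 1 = 41.
q_2 = 41 > 14, so the last convergent with denominator <= 14 is p_1/q_1 = 5/2.
The closest fraction with denominator <= 14 is either p_1/q_1 or the intermediate fraction (k*p_1 + p_0)/(k*q_1 + q_0) with the largest k >= 1 whose denominator stays <= 14; these approach x as k grows, and every other convergent or intermediate fraction in range is farther away.
Largest k: floor((14 - q_0)/q_1) = floor((14 - 1)/2) = 6.
That gives (6*5 + 2)/(6*2 + 1) = 32/13.
Compare the errors: |x - 5/2| = |316*2 - 5*127|/(127*2) = 3/254, and |x - 32/13| = |316*13 - 32*127|/(127*13) = 44/1651.
Cross-multiplying, 3*1651 = 4953 < 11176 = 44*254, so 3/254 is smaller: the convergent 5/2 is closer to x than 32/13.

5/2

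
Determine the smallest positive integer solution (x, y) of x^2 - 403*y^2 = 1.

(x, y) = (669878, 33369)

First expand sqrt(403) as a continued fraction. With x_i = (sqrt(403) + m_i)/d_i and (m_0, d_0) = (0, 1): a_0 = floor(sqrt(403)) = 20, since 20^2 = 400 <= 403 < 441 = 21^2.
Iterate m_{i+1} = d_i*a_i - m_i, d_{i+1} = (403 - m_{i+1}^2)/d_i, a_{i+1} = floor((a_0 + m_{i+1})/d_{i+1}):
  m_1 = 1*20 - 0 = 20, d_1 = (403 - 20^2)/1 = 3/1 = 3, a_1 = floor((20 + 20)/3) = 13.
  m_2 = 3*13 - 20 = 19, d_2 = (403 - 19^2)/3 = 42/3 = 14, a_2 = floor((20 + 19)/14) = 2.
  m_3 = 14*2 - 19 = 9, d_3 = (403 - 9^2)/14 = 322/14 = 23, a_3 = floor((20 + 9)/23) = 1.
  m_4 = 23*1 - 9 = 14, d_4 = (403 - 14^2)/23 = 207/23 = 9, a_4 = floor((20 + 14)/9) = 3.
  m_5 = 9*3 - 14 = 13, d_5 = (403 - 13^2)/9 = 234/9 = 26, a_5 = floor((20 + 13)/26) = 1.
  m_6 = 26*1 - 13 = 13, d_6 = (403 - 13^2)/26 = 234/26 = 9, a_6 = floor((20 + 13)/9) = 3.
  m_7 = 9*3 - 13 = 14, d_7 = (403 - 14^2)/9 = 207/9 = 23, a_7 = floor((20 + 14)/23) = 1.
  m_8 = 23*1 - 14 = 9, d_8 = (403 - 9^2)/23 = 322/23 = 14, a_8 = floor((20 + 9)/14) = 2.
  m_9 = 14*2 - 9 = 19, d_9 = (403 - 19^2)/14 = 42/14 = 3, a_9 = floor((20 + 19)/3) = 13.
  m_10 = 3*13 - 19 = 20, d_10 = (403 - 20^2)/3 = 3/3 = 1, a_10 = floor((20 + 20)/1) = 40.
  m_11 = 1*40 - 20 = 20, d_11 = (403 - 20^2)/1 = 3/1 = 3: (m_11, d_11) = (m_1, d_1) = (20, 3), so from here the quotients repeat a_1, ..., a_10; the period length is 10.
So sqrt(403) = [20; (13, 2, 1, 3, 1, 3, 1, 2, 13, 40)] with period length k = 10.
k is even, so the fundamental solution of x^2 - 403y^2 = 1 is (p_{k-1}, q_{k-1}) = (p_9, q_9); compute convergents through index 9.
Convergents (p_i = a_i*p_{i-1} + p_{i-2}, q_i = a_i*q_{i-1} + q_{i-2} with p_{-2}=0, p_{-1}=1, q_{-2}=1, q_{-1}=0):
  i=0: a_0=20, p_0 = 20*1 + 0 = 20, q_0 = 20*0 + 1 = 1.
  i=1: a_1=13, p_1 = 13*20 + 1 = 261, q_1 = 13*1 + 0 = 13.
  i=2: a_2=2, p_2 = 2*261 + 20 = 542, q_2 = 2*13 + 1 = 27.
  i=3: a_3=1, p_3 = 1*542 + 261 = 803, q_3 = 1*27 + 13 = 40.
  i=4: a_4=3, p_4 = 3*803 + 542 = 2951, q_4 = 3*40 + 27 = 147.
  i=5: a_5=1, p_5 = 1*2951 + 803 = 3754, q_5 = 1*147 + 40 = 187.
  i=6: a_6=3, p_6 = 3*3754 + 2951 = 14213, q_6 = 3*187 + 147 = 708.
  i=7: a_7=1, p_7 = 1*14213 + 3754 = 17967, q_7 = 1*708 + 187 = 895.
  i=8: a_8=2, p_8 = 2*17967 + 14213 = 50147, q_8 = 2*895 + 708 = 2498.
  i=9: a_9=13, p_9 = 13*50147 + 17967 = 669878, q_9 = 13*2498 + 895 = 33369.
Check: 669878^2 - 403*33369^2 = 448736534884 - 448736534883 = 1, so (x, y) = (669878, 33369) solves the equation, and by the theorem it is the least positive solution.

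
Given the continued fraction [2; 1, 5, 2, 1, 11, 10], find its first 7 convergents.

Using the convergent recurrence p_i = a_i*p_{i-1} + p_{i-2}, q_i = a_i*q_{i-1} + q_{i-2} with p_{-2}=0, p_{-1}=1, q_{-2}=1, q_{-1}=0:
  i=0: a_0=2, p_0 = 2*1 + 0 = 2, q_0 = 2*0 + 1 = 1.
  i=1: a_1=1, p_1 = 1*2 + 1 = 3, q_1 = 1*1 + 0 = 1.
  i=2: a_2=5, p_2 = 5*3 + 2 = 17, q_2 = 5*1 + 1 = 6.
  i=3: a_3=2, p_3 = 2*17 + 3 = 37, q_3 = 2*6 + 1 = 13.
  i=4: a_4=1, p_4 = 1*37 + 17 = 54, q_4 = 1*13 + 6 = 19.
  i=5: a_5=11, p_5 = 11*54 + 37 = 631, q_5 = 11*19 + 13 = 222.
  i=6: a_6=10, p_6 = 10*631 + 54 = 6364, q_6 = 10*222 + 19 = 2239.

2/1, 3/1, 17/6, 37/13, 54/19, 631/222, 6364/2239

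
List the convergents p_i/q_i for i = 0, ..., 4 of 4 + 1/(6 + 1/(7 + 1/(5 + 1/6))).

Using the convergent recurrence p_i = a_i*p_{i-1} + p_{i-2}, q_i = a_i*q_{i-1} + q_{i-2} with p_{-2}=0, p_{-1}=1, q_{-2}=1, q_{-1}=0:
  i=0: a_0=4, p_0 = 4*1 + 0 = 4, q_0 = 4*0 + 1 = 1.
  i=1: a_1=6, p_1 = 6*4 + 1 = 25, q_1 = 6*1 + 0 = 6.
  i=2: a_2=7, p_2 = 7*25 + 4 = 179, q_2 = 7*6 + 1 = 43.
  i=3: a_3=5, p_3 = 5*179 + 25 = 920, q_3 = 5*43 + 6 = 221.
  i=4: a_4=6, p_4 = 6*920 + 179 = 5699, q_4 = 6*221 + 43 = 1369.

4/1, 25/6, 179/43, 920/221, 5699/1369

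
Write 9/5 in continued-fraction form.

[1; 1, 4]

Run the Euclidean algorithm on 9 and 5; the successive quotients are the partial quotients a_0, a_1, ... (each step inverts the fractional part left over by the previous one):
  9 = 1*5 + 4, so a_0 = 1.
  5 = 1*4 + 1, so a_1 = 1.
  4 = 4*1 + 0, so a_2 = 4.
The remainder reaches 0 after 3 divisions, so the expansion has 3 partial quotients, read off in order.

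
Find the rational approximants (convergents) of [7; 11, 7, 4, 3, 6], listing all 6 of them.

Using the convergent recurrence p_i = a_i*p_{i-1} + p_{i-2}, q_i = a_i*q_{i-1} + q_{i-2} with p_{-2}=0, p_{-1}=1, q_{-2}=1, q_{-1}=0:
  i=0: a_0=7, p_0 = 7*1 + 0 = 7, q_0 = 7*0 + 1 = 1.
  i=1: a_1=11, p_1 = 11*7 + 1 = 78, q_1 = 11*1 + 0 = 11.
  i=2: a_2=7, p_2 = 7*78 + 7 = 553, q_2 = 7*11 + 1 = 78.
  i=3: a_3=4, p_3 = 4*553 + 78 = 2290, q_3 = 4*78 + 11 = 323.
  i=4: a_4=3, p_4 = 3*2290 + 553 = 7423, q_4 = 3*323 + 78 = 1047.
  i=5: a_5=6, p_5 = 6*7423 + 2290 = 46828, q_5 = 6*1047 + 323 = 6605.

7/1, 78/11, 553/78, 2290/323, 7423/1047, 46828/6605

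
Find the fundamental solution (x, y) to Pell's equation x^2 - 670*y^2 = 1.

(x, y) = (5791211, 223734)

First expand sqrt(670) as a continued fraction. With x_i = (sqrt(670) + m_i)/d_i and (m_0, d_0) = (0, 1): a_0 = floor(sqrt(670)) = 25, since 25^2 = 625 <= 670 < 676 = 26^2.
Iterate m_{i+1} = d_i*a_i - m_i, d_{i+1} = (670 - m_{i+1}^2)/d_i, a_{i+1} = floor((a_0 + m_{i+1})/d_{i+1}):
  m_1 = 1*25 - 0 = 25, d_1 = (670 - 25^2)/1 = 45/1 = 45, a_1 = floor((25 + 25)/45) = 1.
  m_2 = 45*1 - 25 = 20, d_2 = (670 - 20^2)/45 = 270/45 = 6, a_2 = floor((25 + 20)/6) = 7.
  m_3 = 6*7 - 20 = 22, d_3 = (670 - 22^2)/6 = 186/6 = 31, a_3 = floor((25 + 22)/31) = 1.
  m_4 = 31*1 - 22 = 9, d_4 = (670 - 9^2)/31 = 589/31 = 19, a_4 = floor((25 + 9)/19) = 1.
  m_5 = 19*1 - 9 = 10, d_5 = (670 - 10^2)/19 = 570/19 = 30, a_5 = floor((25 + 10)/30) = 1.
  m_6 = 30*1 - 10 = 20, d_6 = (670 - 20^2)/30 = 270/30 = 9, a_6 = floor((25 + 20)/9) = 5.
  m_7 = 9*5 - 20 = 25, d_7 = (670 - 25^2)/9 = 45/9 = 5, a_7 = floor((25 + 25)/5) = 10.
  m_8 = 5*10 - 25 = 25, d_8 = (670 - 25^2)/5 = 45/5 = 9, a_8 = floor((25 + 25)/9) = 5.
  m_9 = 9*5 - 25 = 20, d_9 = (670 - 20^2)/9 = 270/9 = 30, a_9 = floor((25 + 20)/30) = 1.
  m_10 = 30*1 - 20 = 10, d_10 = (670 - 10^2)/30 = 570/30 = 19, a_10 = floor((25 + 10)/19) = 1.
  m_11 = 19*1 - 10 = 9, d_11 = (670 - 9^2)/19 = 589/19 = 31, a_11 = floor((25 + 9)/31) = 1.
  m_12 = 31*1 - 9 = 22, d_12 = (670 - 22^2)/31 = 186/31 = 6, a_12 = floor((25 + 22)/6) = 7.
  m_13 = 6*7 - 22 = 20, d_13 = (670 - 20^2)/6 = 270/6 = 45, a_13 = floor((25 + 20)/45) = 1.
  m_14 = 45*1 - 20 = 25, d_14 = (670 - 25^2)/45 = 45/45 = 1, a_14 = floor((25 + 25)/1) = 50.
  m_15 = 1*50 - 25 = 25, d_15 = (670 - 25^2)/1 = 45/1 = 45: (m_15, d_15) = (m_1, d_1) = (25, 45), so from here the quotients repeat a_1, ..., a_14; the period length is 14.
So sqrt(670) = [25; (1, 7, 1, 1, 1, 5, 10, 5, 1, 1, 1, 7, 1, 50)] with period length k = 14.
k is even, so the fundamental solution of x^2 - 670y^2 = 1 is (p_{k-1}, q_{k-1}) = (p_13, q_13); compute convergents through index 13.
Convergents (p_i = a_i*p_{i-1} + p_{i-2}, q_i = a_i*q_{i-1} + q_{i-2} with p_{-2}=0, p_{-1}=1, q_{-2}=1, q_{-1}=0):
  i=0: a_0=25, p_0 = 25*1 + 0 = 25, q_0 = 25*0 + 1 = 1.
  i=1: a_1=1, p_1 = 1*25 + 1 = 26, q_1 = 1*1 + 0 = 1.
  i=2: a_2=7, p_2 = 7*26 + 25 = 207, q_2 = 7*1 + 1 = 8.
  i=3: a_3=1, p_3 = 1*207 + 26 = 233, q_3 = 1*8 + 1 = 9.
  i=4: a_4=1, p_4 = 1*233 + 207 = 440, q_4 = 1*9 + 8 = 17.
  i=5: a_5=1, p_5 = 1*440 + 233 = 673, q_5 = 1*17 + 9 = 26.
  i=6: a_6=5, p_6 = 5*673 + 440 = 3805, q_6 = 5*26 + 17 = 147.
  i=7: a_7=10, p_7 = 10*3805 + 673 = 38723, q_7 = 10*147 + 26 = 1496.
  i=8: a_8=5, p_8 = 5*38723 + 3805 = 197420, q_8 = 5*1496 + 147 = 7627.
  i=9: a_9=1, p_9 = 1*197420 + 38723 = 236143, q_9 = 1*7627 + 1496 = 9123.
  i=10: a_10=1, p_10 = 1*236143 + 197420 = 433563, q_10 = 1*9123 + 7627 = 16750.
  i=11: a_11=1, p_11 = 1*433563 + 236143 = 669706, q_11 = 1*16750 + 9123 = 25873.
  i=12: a_12=7, p_12 = 7*669706 + 433563 = 5121505, q_12 = 7*25873 + 16750 = 197861.
  i=13: a_13=1, p_13 = 1*5121505 + 669706 = 5791211, q_13 = 1*197861 + 25873 = 223734.
Check: 5791211^2 - 670*223734^2 = 33538124846521 - 33538124846520 = 1, so (x, y) = (5791211, 223734) solves the equation, and by the theorem it is the least positive solution.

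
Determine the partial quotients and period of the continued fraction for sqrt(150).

[12; (4, 24)]

Write x_i = (sqrt(150) + m_i)/d_i with (m_0, d_0) = (0, 1). a_0 = floor(sqrt(150)) = 12, since 12^2 = 144 <= 150 < 169 = 13^2.
Iterate m_{i+1} = d_i*a_i - m_i, d_{i+1} = (150 - m_{i+1}^2)/d_i, a_{i+1} = floor((a_0 + m_{i+1})/d_{i+1}):
  m_1 = 1*12 - 0 = 12, d_1 = (150 - 12^2)/1 = 6/1 = 6, a_1 = floor((12 + 12)/6) = 4.
  m_2 = 6*4 - 12 = 12, d_2 = (150 - 12^2)/6 = 6/6 = 1, a_2 = floor((12 + 12)/1) = 24.
  m_3 = 1*24 - 12 = 12, d_3 = (150 - 12^2)/1 = 6/1 = 6: (m_3, d_3) = (m_1, d_1) = (12, 6), so from here the quotients repeat a_1, a_2; the period length is 2.
Hence the expansion of sqrt(150) is a_0 = 12 followed by the repeating block 4, 24 (period 2).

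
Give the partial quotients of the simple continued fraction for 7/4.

[1; 1, 3]

Run the Euclidean algorithm on 7 and 4; the successive quotients are the partial quotients a_0, a_1, ... (each step inverts the fractional part left over by the previous one):
  7 = 1*4 + 3, so a_0 = 1.
  4 = 1*3 + 1, so a_1 = 1.
  3 = 3*1 + 0, so a_2 = 3.
The remainder reaches 0 after 3 divisions, so the expansion has 3 partial quotients, read off in order.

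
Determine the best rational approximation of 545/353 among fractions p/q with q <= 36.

54/35

Expand x = 545/353 as a continued fraction with the Euclidean algorithm:
  545 = 1*353 + 192, so a_0 = 1.
  353 = 1*192 + 161, so a_1 = 1.
  192 = 1*161 + 31, so a_2 = 1.
  161 = 5*31 + 6, so a_3 = 5.
  31 = 5*6 + 1, so a_4 = 5.
  6 = 6*1 + 0, so a_5 = 6.
so x = [1; 1, 1, 5, 5, 6].
Convergents (p_i = a_i*p_{i-1} + p_{i-2}, q_i = a_i*q_{i-1} + q_{i-2} with p_{-2}=0, p_{-1}=1, q_{-2}=1, q_{-1}=0), until the denominator exceeds 36:
  i=0: a_0=1, p_0 = 1*1 + 0 = 1, q_0 = 1*0 + 1 = 1.
  i=1: a_1=1, p_1 = 1*1 + 1 = 2, q_1 = 1*1 + 0 = 1.
  i=2: a_2=1, p_2 = 1*2 + 1 = 3, q_2 = 1*1 + 1 = 2.
  i=3: a_3=5, p_3 = 5*3 + 2 = 17, q_3 = 5*2 + 1 = 11.
  i=4: a_4=5, p_4 = 5*17 + 3 = 88, q_4 = 5*11 + 2 = 57.
q_4 = 57 > 36, so the last convergent with denominator <= 36 is p_3/q_3 = 17/11.
The closest fraction with denominator <= 36 is either p_3/q_3 or the intermediate fraction (k*p_3 + p_2)/(k*q_3 + q_2) with the largest k >= 1 whose denominator stays <= 36; these approach x as k grows, and every other convergent or intermediate fraction in range is farther away.
Largest k: floor((36 - q_2)/q_3) = floor((36 - 2)/11) = 3.
That gives (3*17 + 3)/(3*11 + 2) = 54/35.
Compare the errors: |x - 17/11| = |545*11 - 17*353|/(353*11) = 6/3883, and |x - 54/35| = |545*35 - 54*353|/(353*35) = 13/12355.
Cross-multiplying, 13*3883 = 50479 < 74130 = 6*12355, so 13/12355 is smaller: the intermediate fraction 54/35 is closer to x than 17/11.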